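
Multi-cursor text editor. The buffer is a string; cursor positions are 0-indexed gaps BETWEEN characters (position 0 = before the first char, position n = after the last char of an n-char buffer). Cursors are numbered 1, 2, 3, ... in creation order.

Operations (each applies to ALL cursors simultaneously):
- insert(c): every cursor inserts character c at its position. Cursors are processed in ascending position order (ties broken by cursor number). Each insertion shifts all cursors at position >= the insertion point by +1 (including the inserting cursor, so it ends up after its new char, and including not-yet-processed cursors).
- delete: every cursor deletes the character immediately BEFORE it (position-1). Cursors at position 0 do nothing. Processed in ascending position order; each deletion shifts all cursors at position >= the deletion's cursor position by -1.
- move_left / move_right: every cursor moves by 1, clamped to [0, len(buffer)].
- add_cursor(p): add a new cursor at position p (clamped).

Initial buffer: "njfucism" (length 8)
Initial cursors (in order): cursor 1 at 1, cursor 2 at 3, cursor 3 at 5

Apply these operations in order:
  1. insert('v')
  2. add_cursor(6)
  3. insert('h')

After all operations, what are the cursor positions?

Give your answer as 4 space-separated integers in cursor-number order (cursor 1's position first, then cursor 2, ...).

Answer: 3 7 12 9

Derivation:
After op 1 (insert('v')): buffer="nvjfvucvism" (len 11), cursors c1@2 c2@5 c3@8, authorship .1..2..3...
After op 2 (add_cursor(6)): buffer="nvjfvucvism" (len 11), cursors c1@2 c2@5 c4@6 c3@8, authorship .1..2..3...
After op 3 (insert('h')): buffer="nvhjfvhuhcvhism" (len 15), cursors c1@3 c2@7 c4@9 c3@12, authorship .11..22.4.33...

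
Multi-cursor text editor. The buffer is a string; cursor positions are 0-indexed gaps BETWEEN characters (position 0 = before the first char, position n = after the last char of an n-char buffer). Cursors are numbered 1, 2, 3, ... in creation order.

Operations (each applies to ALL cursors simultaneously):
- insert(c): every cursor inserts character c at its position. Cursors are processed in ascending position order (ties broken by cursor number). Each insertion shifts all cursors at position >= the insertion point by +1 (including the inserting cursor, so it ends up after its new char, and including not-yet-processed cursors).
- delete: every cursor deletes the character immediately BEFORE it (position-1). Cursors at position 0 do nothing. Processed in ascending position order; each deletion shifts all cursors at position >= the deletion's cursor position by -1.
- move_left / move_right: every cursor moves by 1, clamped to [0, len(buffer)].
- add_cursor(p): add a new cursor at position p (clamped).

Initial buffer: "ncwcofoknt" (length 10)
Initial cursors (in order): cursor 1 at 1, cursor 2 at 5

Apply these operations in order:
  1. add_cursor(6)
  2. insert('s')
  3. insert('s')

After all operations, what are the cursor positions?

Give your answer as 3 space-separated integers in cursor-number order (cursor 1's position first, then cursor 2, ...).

Answer: 3 9 12

Derivation:
After op 1 (add_cursor(6)): buffer="ncwcofoknt" (len 10), cursors c1@1 c2@5 c3@6, authorship ..........
After op 2 (insert('s')): buffer="nscwcosfsoknt" (len 13), cursors c1@2 c2@7 c3@9, authorship .1....2.3....
After op 3 (insert('s')): buffer="nsscwcossfssoknt" (len 16), cursors c1@3 c2@9 c3@12, authorship .11....22.33....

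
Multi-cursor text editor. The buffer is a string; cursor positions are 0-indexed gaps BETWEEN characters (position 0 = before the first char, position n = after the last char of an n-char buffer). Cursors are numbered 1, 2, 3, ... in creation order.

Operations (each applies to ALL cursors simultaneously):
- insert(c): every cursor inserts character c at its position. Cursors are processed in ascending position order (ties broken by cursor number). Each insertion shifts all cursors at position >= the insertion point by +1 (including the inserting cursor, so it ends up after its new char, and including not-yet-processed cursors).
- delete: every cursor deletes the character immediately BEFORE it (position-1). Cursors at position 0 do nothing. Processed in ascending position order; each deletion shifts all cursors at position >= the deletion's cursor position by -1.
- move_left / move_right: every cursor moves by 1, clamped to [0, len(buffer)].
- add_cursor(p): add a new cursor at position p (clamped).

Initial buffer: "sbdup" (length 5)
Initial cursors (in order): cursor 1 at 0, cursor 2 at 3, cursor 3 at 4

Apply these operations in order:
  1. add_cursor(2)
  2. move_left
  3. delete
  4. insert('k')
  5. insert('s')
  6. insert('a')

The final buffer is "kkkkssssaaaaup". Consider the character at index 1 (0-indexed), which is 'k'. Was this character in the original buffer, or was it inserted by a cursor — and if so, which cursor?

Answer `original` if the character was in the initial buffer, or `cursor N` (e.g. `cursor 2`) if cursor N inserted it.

After op 1 (add_cursor(2)): buffer="sbdup" (len 5), cursors c1@0 c4@2 c2@3 c3@4, authorship .....
After op 2 (move_left): buffer="sbdup" (len 5), cursors c1@0 c4@1 c2@2 c3@3, authorship .....
After op 3 (delete): buffer="up" (len 2), cursors c1@0 c2@0 c3@0 c4@0, authorship ..
After op 4 (insert('k')): buffer="kkkkup" (len 6), cursors c1@4 c2@4 c3@4 c4@4, authorship 1234..
After op 5 (insert('s')): buffer="kkkkssssup" (len 10), cursors c1@8 c2@8 c3@8 c4@8, authorship 12341234..
After op 6 (insert('a')): buffer="kkkkssssaaaaup" (len 14), cursors c1@12 c2@12 c3@12 c4@12, authorship 123412341234..
Authorship (.=original, N=cursor N): 1 2 3 4 1 2 3 4 1 2 3 4 . .
Index 1: author = 2

Answer: cursor 2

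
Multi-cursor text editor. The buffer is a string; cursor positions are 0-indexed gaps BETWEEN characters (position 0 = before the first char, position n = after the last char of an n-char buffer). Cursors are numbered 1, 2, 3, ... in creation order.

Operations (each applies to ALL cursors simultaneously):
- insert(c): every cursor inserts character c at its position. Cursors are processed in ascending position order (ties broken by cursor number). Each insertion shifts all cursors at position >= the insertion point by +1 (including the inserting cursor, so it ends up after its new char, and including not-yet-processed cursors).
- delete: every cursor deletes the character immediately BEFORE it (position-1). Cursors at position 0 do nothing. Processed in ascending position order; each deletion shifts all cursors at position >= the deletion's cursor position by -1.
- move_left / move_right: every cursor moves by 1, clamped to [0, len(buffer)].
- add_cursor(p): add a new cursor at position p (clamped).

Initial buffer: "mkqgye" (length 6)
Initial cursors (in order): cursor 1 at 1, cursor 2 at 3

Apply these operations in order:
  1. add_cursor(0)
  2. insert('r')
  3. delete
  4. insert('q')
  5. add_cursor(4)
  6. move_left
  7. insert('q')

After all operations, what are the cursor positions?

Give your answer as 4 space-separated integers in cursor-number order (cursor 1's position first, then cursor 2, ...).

After op 1 (add_cursor(0)): buffer="mkqgye" (len 6), cursors c3@0 c1@1 c2@3, authorship ......
After op 2 (insert('r')): buffer="rmrkqrgye" (len 9), cursors c3@1 c1@3 c2@6, authorship 3.1..2...
After op 3 (delete): buffer="mkqgye" (len 6), cursors c3@0 c1@1 c2@3, authorship ......
After op 4 (insert('q')): buffer="qmqkqqgye" (len 9), cursors c3@1 c1@3 c2@6, authorship 3.1..2...
After op 5 (add_cursor(4)): buffer="qmqkqqgye" (len 9), cursors c3@1 c1@3 c4@4 c2@6, authorship 3.1..2...
After op 6 (move_left): buffer="qmqkqqgye" (len 9), cursors c3@0 c1@2 c4@3 c2@5, authorship 3.1..2...
After op 7 (insert('q')): buffer="qqmqqqkqqqgye" (len 13), cursors c3@1 c1@4 c4@6 c2@9, authorship 33.114..22...

Answer: 4 9 1 6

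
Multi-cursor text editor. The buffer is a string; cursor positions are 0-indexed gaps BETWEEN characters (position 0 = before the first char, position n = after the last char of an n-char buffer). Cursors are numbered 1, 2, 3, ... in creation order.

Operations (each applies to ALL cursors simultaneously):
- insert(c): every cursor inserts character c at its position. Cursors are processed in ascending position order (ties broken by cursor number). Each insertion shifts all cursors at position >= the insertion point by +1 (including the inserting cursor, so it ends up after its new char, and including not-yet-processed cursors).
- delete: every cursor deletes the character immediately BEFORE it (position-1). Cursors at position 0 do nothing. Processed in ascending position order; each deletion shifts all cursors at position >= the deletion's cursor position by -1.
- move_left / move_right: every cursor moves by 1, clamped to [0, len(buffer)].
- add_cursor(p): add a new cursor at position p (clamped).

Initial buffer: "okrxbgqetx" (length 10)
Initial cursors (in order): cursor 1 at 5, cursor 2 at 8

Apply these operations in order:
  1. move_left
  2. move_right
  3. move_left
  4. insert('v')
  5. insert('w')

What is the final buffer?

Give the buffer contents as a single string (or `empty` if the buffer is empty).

After op 1 (move_left): buffer="okrxbgqetx" (len 10), cursors c1@4 c2@7, authorship ..........
After op 2 (move_right): buffer="okrxbgqetx" (len 10), cursors c1@5 c2@8, authorship ..........
After op 3 (move_left): buffer="okrxbgqetx" (len 10), cursors c1@4 c2@7, authorship ..........
After op 4 (insert('v')): buffer="okrxvbgqvetx" (len 12), cursors c1@5 c2@9, authorship ....1...2...
After op 5 (insert('w')): buffer="okrxvwbgqvwetx" (len 14), cursors c1@6 c2@11, authorship ....11...22...

Answer: okrxvwbgqvwetx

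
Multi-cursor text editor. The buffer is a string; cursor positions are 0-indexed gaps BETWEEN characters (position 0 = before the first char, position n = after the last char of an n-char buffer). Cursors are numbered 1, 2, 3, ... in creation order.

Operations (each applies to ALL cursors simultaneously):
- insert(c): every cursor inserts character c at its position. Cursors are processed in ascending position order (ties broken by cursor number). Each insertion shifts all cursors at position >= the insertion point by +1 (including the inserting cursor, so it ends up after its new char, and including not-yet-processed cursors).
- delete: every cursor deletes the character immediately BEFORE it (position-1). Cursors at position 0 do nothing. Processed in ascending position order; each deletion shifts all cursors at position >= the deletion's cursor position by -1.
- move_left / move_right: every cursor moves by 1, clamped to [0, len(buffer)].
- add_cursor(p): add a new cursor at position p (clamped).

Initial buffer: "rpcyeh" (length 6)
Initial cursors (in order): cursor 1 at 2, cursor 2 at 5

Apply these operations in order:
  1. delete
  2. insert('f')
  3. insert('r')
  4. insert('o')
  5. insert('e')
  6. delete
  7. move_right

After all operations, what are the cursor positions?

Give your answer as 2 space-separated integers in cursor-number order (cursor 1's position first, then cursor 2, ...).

After op 1 (delete): buffer="rcyh" (len 4), cursors c1@1 c2@3, authorship ....
After op 2 (insert('f')): buffer="rfcyfh" (len 6), cursors c1@2 c2@5, authorship .1..2.
After op 3 (insert('r')): buffer="rfrcyfrh" (len 8), cursors c1@3 c2@7, authorship .11..22.
After op 4 (insert('o')): buffer="rfrocyfroh" (len 10), cursors c1@4 c2@9, authorship .111..222.
After op 5 (insert('e')): buffer="rfroecyfroeh" (len 12), cursors c1@5 c2@11, authorship .1111..2222.
After op 6 (delete): buffer="rfrocyfroh" (len 10), cursors c1@4 c2@9, authorship .111..222.
After op 7 (move_right): buffer="rfrocyfroh" (len 10), cursors c1@5 c2@10, authorship .111..222.

Answer: 5 10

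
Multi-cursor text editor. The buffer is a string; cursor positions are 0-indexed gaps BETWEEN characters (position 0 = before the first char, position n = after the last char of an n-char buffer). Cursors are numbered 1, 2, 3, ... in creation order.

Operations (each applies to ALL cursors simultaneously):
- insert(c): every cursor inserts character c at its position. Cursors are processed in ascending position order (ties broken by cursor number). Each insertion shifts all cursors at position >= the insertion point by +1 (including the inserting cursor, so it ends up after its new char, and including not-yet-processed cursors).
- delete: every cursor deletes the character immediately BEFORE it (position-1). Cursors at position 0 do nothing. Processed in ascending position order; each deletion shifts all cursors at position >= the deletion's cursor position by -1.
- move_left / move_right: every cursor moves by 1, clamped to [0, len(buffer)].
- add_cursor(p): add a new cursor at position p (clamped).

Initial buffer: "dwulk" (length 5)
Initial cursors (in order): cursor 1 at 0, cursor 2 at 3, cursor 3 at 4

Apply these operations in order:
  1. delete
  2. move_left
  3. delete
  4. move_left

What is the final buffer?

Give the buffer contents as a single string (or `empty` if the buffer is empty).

After op 1 (delete): buffer="dwk" (len 3), cursors c1@0 c2@2 c3@2, authorship ...
After op 2 (move_left): buffer="dwk" (len 3), cursors c1@0 c2@1 c3@1, authorship ...
After op 3 (delete): buffer="wk" (len 2), cursors c1@0 c2@0 c3@0, authorship ..
After op 4 (move_left): buffer="wk" (len 2), cursors c1@0 c2@0 c3@0, authorship ..

Answer: wk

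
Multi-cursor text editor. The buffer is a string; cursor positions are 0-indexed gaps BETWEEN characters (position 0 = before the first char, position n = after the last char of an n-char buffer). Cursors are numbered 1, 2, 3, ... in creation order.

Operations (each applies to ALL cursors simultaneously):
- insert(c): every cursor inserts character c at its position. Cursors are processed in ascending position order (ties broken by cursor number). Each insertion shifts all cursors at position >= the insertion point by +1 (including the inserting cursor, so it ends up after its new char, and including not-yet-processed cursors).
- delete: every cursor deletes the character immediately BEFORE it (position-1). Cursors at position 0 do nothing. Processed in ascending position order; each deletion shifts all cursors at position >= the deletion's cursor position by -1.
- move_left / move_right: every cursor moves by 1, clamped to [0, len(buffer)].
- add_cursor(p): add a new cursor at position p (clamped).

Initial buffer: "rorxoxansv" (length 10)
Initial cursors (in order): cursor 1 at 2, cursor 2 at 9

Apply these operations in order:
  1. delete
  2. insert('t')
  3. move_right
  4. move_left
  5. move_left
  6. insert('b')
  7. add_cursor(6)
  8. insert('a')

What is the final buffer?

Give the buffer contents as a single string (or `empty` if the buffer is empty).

Answer: rbatrxoaxanbatv

Derivation:
After op 1 (delete): buffer="rrxoxanv" (len 8), cursors c1@1 c2@7, authorship ........
After op 2 (insert('t')): buffer="rtrxoxantv" (len 10), cursors c1@2 c2@9, authorship .1......2.
After op 3 (move_right): buffer="rtrxoxantv" (len 10), cursors c1@3 c2@10, authorship .1......2.
After op 4 (move_left): buffer="rtrxoxantv" (len 10), cursors c1@2 c2@9, authorship .1......2.
After op 5 (move_left): buffer="rtrxoxantv" (len 10), cursors c1@1 c2@8, authorship .1......2.
After op 6 (insert('b')): buffer="rbtrxoxanbtv" (len 12), cursors c1@2 c2@10, authorship .11......22.
After op 7 (add_cursor(6)): buffer="rbtrxoxanbtv" (len 12), cursors c1@2 c3@6 c2@10, authorship .11......22.
After op 8 (insert('a')): buffer="rbatrxoaxanbatv" (len 15), cursors c1@3 c3@8 c2@13, authorship .111...3...222.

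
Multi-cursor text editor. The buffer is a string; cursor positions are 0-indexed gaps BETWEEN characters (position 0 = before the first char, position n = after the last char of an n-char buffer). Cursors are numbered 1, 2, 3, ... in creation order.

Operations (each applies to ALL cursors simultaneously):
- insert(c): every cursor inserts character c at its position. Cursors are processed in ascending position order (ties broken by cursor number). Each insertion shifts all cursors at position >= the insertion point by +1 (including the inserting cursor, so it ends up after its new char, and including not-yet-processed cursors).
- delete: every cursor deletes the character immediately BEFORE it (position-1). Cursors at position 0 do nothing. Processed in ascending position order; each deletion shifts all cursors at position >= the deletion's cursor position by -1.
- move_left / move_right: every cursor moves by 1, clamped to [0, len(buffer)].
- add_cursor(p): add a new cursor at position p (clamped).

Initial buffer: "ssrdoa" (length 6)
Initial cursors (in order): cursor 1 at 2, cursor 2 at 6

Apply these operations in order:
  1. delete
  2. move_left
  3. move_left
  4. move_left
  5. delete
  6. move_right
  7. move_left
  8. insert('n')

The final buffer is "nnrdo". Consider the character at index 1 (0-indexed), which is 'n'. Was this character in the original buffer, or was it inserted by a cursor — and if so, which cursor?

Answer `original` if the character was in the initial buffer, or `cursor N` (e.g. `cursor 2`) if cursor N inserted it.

Answer: cursor 2

Derivation:
After op 1 (delete): buffer="srdo" (len 4), cursors c1@1 c2@4, authorship ....
After op 2 (move_left): buffer="srdo" (len 4), cursors c1@0 c2@3, authorship ....
After op 3 (move_left): buffer="srdo" (len 4), cursors c1@0 c2@2, authorship ....
After op 4 (move_left): buffer="srdo" (len 4), cursors c1@0 c2@1, authorship ....
After op 5 (delete): buffer="rdo" (len 3), cursors c1@0 c2@0, authorship ...
After op 6 (move_right): buffer="rdo" (len 3), cursors c1@1 c2@1, authorship ...
After op 7 (move_left): buffer="rdo" (len 3), cursors c1@0 c2@0, authorship ...
After op 8 (insert('n')): buffer="nnrdo" (len 5), cursors c1@2 c2@2, authorship 12...
Authorship (.=original, N=cursor N): 1 2 . . .
Index 1: author = 2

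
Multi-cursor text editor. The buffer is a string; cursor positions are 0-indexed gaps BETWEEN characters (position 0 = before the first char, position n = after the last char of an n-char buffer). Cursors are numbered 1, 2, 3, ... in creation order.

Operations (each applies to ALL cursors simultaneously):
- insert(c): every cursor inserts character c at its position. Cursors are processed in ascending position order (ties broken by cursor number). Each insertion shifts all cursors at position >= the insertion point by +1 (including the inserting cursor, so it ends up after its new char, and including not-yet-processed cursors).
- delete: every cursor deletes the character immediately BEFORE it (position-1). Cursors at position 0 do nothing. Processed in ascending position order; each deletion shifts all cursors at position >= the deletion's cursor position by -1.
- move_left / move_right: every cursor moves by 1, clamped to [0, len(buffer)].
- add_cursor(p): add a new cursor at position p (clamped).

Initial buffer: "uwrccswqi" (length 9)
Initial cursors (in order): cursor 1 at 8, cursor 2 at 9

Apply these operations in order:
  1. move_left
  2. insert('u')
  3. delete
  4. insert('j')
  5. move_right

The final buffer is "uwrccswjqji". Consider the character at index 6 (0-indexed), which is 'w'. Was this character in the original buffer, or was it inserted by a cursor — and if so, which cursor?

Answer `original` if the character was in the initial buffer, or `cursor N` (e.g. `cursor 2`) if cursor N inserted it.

Answer: original

Derivation:
After op 1 (move_left): buffer="uwrccswqi" (len 9), cursors c1@7 c2@8, authorship .........
After op 2 (insert('u')): buffer="uwrccswuqui" (len 11), cursors c1@8 c2@10, authorship .......1.2.
After op 3 (delete): buffer="uwrccswqi" (len 9), cursors c1@7 c2@8, authorship .........
After op 4 (insert('j')): buffer="uwrccswjqji" (len 11), cursors c1@8 c2@10, authorship .......1.2.
After op 5 (move_right): buffer="uwrccswjqji" (len 11), cursors c1@9 c2@11, authorship .......1.2.
Authorship (.=original, N=cursor N): . . . . . . . 1 . 2 .
Index 6: author = original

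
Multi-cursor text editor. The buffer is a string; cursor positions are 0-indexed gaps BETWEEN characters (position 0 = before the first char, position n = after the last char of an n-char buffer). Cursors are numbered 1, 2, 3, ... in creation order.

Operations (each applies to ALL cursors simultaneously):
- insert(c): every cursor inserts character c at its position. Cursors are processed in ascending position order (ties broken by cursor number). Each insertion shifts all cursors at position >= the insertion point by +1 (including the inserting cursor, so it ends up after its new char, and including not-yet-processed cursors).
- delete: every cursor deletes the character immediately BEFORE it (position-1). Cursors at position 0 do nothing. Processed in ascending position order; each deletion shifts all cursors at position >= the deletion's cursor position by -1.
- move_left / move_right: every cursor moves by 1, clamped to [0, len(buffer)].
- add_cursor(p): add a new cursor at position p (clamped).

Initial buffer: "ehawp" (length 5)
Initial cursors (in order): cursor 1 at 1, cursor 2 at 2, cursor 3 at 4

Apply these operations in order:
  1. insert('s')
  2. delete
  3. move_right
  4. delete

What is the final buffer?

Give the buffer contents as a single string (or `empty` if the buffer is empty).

After op 1 (insert('s')): buffer="eshsawsp" (len 8), cursors c1@2 c2@4 c3@7, authorship .1.2..3.
After op 2 (delete): buffer="ehawp" (len 5), cursors c1@1 c2@2 c3@4, authorship .....
After op 3 (move_right): buffer="ehawp" (len 5), cursors c1@2 c2@3 c3@5, authorship .....
After op 4 (delete): buffer="ew" (len 2), cursors c1@1 c2@1 c3@2, authorship ..

Answer: ew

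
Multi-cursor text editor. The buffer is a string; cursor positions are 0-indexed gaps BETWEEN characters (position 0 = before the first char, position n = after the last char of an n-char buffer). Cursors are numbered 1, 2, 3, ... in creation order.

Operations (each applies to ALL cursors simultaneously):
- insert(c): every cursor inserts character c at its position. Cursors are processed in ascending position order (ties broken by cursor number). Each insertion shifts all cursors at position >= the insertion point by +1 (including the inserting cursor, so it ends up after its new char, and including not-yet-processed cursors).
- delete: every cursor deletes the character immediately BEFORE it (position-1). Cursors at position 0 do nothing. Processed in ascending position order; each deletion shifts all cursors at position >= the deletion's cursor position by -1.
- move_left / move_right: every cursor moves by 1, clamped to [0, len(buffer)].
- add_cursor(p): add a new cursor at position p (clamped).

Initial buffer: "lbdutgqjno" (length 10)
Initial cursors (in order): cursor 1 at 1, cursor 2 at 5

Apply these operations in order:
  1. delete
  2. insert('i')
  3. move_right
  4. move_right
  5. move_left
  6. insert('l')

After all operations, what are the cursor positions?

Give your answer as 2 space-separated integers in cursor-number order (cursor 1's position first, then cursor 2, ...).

After op 1 (delete): buffer="bdugqjno" (len 8), cursors c1@0 c2@3, authorship ........
After op 2 (insert('i')): buffer="ibduigqjno" (len 10), cursors c1@1 c2@5, authorship 1...2.....
After op 3 (move_right): buffer="ibduigqjno" (len 10), cursors c1@2 c2@6, authorship 1...2.....
After op 4 (move_right): buffer="ibduigqjno" (len 10), cursors c1@3 c2@7, authorship 1...2.....
After op 5 (move_left): buffer="ibduigqjno" (len 10), cursors c1@2 c2@6, authorship 1...2.....
After op 6 (insert('l')): buffer="iblduiglqjno" (len 12), cursors c1@3 c2@8, authorship 1.1..2.2....

Answer: 3 8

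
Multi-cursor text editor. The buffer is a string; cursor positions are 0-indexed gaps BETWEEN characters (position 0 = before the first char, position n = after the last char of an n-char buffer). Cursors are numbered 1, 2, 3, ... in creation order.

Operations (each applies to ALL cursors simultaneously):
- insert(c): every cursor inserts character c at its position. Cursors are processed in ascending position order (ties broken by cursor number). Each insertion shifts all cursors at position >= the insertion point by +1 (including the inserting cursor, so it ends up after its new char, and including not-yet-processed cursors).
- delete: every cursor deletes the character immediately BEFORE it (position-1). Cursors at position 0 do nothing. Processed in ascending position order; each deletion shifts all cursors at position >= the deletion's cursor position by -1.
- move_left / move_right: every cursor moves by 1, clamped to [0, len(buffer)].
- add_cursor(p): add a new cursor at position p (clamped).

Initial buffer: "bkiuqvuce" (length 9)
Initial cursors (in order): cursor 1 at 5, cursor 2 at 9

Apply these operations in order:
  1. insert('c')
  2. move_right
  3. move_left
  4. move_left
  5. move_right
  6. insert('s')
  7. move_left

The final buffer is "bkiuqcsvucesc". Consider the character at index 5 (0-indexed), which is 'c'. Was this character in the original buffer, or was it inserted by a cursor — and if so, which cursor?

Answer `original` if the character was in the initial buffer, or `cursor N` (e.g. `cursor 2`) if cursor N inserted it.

After op 1 (insert('c')): buffer="bkiuqcvucec" (len 11), cursors c1@6 c2@11, authorship .....1....2
After op 2 (move_right): buffer="bkiuqcvucec" (len 11), cursors c1@7 c2@11, authorship .....1....2
After op 3 (move_left): buffer="bkiuqcvucec" (len 11), cursors c1@6 c2@10, authorship .....1....2
After op 4 (move_left): buffer="bkiuqcvucec" (len 11), cursors c1@5 c2@9, authorship .....1....2
After op 5 (move_right): buffer="bkiuqcvucec" (len 11), cursors c1@6 c2@10, authorship .....1....2
After op 6 (insert('s')): buffer="bkiuqcsvucesc" (len 13), cursors c1@7 c2@12, authorship .....11....22
After op 7 (move_left): buffer="bkiuqcsvucesc" (len 13), cursors c1@6 c2@11, authorship .....11....22
Authorship (.=original, N=cursor N): . . . . . 1 1 . . . . 2 2
Index 5: author = 1

Answer: cursor 1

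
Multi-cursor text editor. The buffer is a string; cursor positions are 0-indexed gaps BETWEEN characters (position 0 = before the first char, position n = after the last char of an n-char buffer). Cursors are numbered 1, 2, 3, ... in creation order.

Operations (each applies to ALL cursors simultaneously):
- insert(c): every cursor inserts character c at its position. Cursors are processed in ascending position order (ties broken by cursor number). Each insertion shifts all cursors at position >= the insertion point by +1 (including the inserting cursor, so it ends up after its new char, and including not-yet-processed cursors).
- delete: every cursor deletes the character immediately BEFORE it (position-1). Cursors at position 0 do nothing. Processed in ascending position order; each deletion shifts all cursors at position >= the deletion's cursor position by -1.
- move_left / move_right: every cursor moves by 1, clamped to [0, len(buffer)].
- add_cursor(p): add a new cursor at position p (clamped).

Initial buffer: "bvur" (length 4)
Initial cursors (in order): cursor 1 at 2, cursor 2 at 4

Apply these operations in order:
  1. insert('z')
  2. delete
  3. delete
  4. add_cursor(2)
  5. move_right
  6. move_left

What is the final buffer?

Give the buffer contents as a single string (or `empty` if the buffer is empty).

Answer: bu

Derivation:
After op 1 (insert('z')): buffer="bvzurz" (len 6), cursors c1@3 c2@6, authorship ..1..2
After op 2 (delete): buffer="bvur" (len 4), cursors c1@2 c2@4, authorship ....
After op 3 (delete): buffer="bu" (len 2), cursors c1@1 c2@2, authorship ..
After op 4 (add_cursor(2)): buffer="bu" (len 2), cursors c1@1 c2@2 c3@2, authorship ..
After op 5 (move_right): buffer="bu" (len 2), cursors c1@2 c2@2 c3@2, authorship ..
After op 6 (move_left): buffer="bu" (len 2), cursors c1@1 c2@1 c3@1, authorship ..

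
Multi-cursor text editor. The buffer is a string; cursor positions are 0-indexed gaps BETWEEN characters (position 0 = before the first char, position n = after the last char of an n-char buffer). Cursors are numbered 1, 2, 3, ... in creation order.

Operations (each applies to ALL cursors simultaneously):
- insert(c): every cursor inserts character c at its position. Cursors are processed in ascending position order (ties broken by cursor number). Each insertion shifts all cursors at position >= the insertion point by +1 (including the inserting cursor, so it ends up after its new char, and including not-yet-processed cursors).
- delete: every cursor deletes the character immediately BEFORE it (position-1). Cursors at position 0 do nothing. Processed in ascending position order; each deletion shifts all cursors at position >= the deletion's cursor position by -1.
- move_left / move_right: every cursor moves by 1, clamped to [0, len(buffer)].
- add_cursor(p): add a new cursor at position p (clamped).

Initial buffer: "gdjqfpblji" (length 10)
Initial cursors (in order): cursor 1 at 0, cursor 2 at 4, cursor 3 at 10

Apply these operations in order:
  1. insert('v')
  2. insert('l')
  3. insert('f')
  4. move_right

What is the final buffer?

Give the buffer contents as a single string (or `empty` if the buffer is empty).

After op 1 (insert('v')): buffer="vgdjqvfpbljiv" (len 13), cursors c1@1 c2@6 c3@13, authorship 1....2......3
After op 2 (insert('l')): buffer="vlgdjqvlfpbljivl" (len 16), cursors c1@2 c2@8 c3@16, authorship 11....22......33
After op 3 (insert('f')): buffer="vlfgdjqvlffpbljivlf" (len 19), cursors c1@3 c2@10 c3@19, authorship 111....222......333
After op 4 (move_right): buffer="vlfgdjqvlffpbljivlf" (len 19), cursors c1@4 c2@11 c3@19, authorship 111....222......333

Answer: vlfgdjqvlffpbljivlf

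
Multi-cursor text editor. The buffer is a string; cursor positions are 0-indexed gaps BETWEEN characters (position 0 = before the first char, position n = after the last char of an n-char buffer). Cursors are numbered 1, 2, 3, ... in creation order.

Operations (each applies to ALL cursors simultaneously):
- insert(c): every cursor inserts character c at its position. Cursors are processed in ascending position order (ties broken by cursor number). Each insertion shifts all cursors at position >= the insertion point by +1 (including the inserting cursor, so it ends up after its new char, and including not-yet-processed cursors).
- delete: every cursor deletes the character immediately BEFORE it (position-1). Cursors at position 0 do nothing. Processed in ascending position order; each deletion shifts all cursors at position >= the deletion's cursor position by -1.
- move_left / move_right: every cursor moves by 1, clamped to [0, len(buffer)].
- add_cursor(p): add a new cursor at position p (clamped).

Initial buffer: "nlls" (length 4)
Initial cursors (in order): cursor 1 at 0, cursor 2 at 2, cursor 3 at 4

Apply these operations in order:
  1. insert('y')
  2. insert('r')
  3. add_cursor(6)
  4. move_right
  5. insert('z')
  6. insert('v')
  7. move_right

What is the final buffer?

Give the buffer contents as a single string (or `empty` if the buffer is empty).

Answer: yrnzvlyrlzzvvsyrzv

Derivation:
After op 1 (insert('y')): buffer="ynlylsy" (len 7), cursors c1@1 c2@4 c3@7, authorship 1..2..3
After op 2 (insert('r')): buffer="yrnlyrlsyr" (len 10), cursors c1@2 c2@6 c3@10, authorship 11..22..33
After op 3 (add_cursor(6)): buffer="yrnlyrlsyr" (len 10), cursors c1@2 c2@6 c4@6 c3@10, authorship 11..22..33
After op 4 (move_right): buffer="yrnlyrlsyr" (len 10), cursors c1@3 c2@7 c4@7 c3@10, authorship 11..22..33
After op 5 (insert('z')): buffer="yrnzlyrlzzsyrz" (len 14), cursors c1@4 c2@10 c4@10 c3@14, authorship 11.1.22.24.333
After op 6 (insert('v')): buffer="yrnzvlyrlzzvvsyrzv" (len 18), cursors c1@5 c2@13 c4@13 c3@18, authorship 11.11.22.2424.3333
After op 7 (move_right): buffer="yrnzvlyrlzzvvsyrzv" (len 18), cursors c1@6 c2@14 c4@14 c3@18, authorship 11.11.22.2424.3333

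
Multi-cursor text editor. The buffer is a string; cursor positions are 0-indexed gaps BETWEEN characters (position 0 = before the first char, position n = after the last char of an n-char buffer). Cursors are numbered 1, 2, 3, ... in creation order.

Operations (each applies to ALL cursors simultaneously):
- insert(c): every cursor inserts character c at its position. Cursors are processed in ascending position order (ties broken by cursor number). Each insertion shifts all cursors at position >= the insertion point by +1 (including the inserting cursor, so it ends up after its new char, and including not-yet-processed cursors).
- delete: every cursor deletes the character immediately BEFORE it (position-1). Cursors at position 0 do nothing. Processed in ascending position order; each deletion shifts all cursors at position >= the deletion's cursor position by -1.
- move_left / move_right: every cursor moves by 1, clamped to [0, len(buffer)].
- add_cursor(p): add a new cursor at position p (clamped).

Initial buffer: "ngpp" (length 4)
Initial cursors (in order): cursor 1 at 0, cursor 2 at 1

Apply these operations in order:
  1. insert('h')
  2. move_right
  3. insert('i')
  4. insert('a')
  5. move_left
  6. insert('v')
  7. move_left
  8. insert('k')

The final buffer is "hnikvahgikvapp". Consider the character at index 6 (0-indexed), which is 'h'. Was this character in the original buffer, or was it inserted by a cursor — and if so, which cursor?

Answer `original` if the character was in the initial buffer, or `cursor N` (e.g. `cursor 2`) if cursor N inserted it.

Answer: cursor 2

Derivation:
After op 1 (insert('h')): buffer="hnhgpp" (len 6), cursors c1@1 c2@3, authorship 1.2...
After op 2 (move_right): buffer="hnhgpp" (len 6), cursors c1@2 c2@4, authorship 1.2...
After op 3 (insert('i')): buffer="hnihgipp" (len 8), cursors c1@3 c2@6, authorship 1.12.2..
After op 4 (insert('a')): buffer="hniahgiapp" (len 10), cursors c1@4 c2@8, authorship 1.112.22..
After op 5 (move_left): buffer="hniahgiapp" (len 10), cursors c1@3 c2@7, authorship 1.112.22..
After op 6 (insert('v')): buffer="hnivahgivapp" (len 12), cursors c1@4 c2@9, authorship 1.1112.222..
After op 7 (move_left): buffer="hnivahgivapp" (len 12), cursors c1@3 c2@8, authorship 1.1112.222..
After op 8 (insert('k')): buffer="hnikvahgikvapp" (len 14), cursors c1@4 c2@10, authorship 1.11112.2222..
Authorship (.=original, N=cursor N): 1 . 1 1 1 1 2 . 2 2 2 2 . .
Index 6: author = 2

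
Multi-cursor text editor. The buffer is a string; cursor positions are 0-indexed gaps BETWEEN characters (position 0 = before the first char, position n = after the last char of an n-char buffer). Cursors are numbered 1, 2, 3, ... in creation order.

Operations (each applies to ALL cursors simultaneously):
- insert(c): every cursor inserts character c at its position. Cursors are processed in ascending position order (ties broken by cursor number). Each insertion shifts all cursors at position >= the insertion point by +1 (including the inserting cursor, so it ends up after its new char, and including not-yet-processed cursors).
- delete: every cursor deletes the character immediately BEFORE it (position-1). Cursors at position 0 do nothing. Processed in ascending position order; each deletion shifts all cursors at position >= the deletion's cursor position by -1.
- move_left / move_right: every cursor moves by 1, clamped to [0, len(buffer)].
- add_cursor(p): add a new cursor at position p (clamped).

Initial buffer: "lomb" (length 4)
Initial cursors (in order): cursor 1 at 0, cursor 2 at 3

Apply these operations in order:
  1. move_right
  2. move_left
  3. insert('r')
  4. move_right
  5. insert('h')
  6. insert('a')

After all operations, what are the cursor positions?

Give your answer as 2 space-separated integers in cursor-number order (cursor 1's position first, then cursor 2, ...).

After op 1 (move_right): buffer="lomb" (len 4), cursors c1@1 c2@4, authorship ....
After op 2 (move_left): buffer="lomb" (len 4), cursors c1@0 c2@3, authorship ....
After op 3 (insert('r')): buffer="rlomrb" (len 6), cursors c1@1 c2@5, authorship 1...2.
After op 4 (move_right): buffer="rlomrb" (len 6), cursors c1@2 c2@6, authorship 1...2.
After op 5 (insert('h')): buffer="rlhomrbh" (len 8), cursors c1@3 c2@8, authorship 1.1..2.2
After op 6 (insert('a')): buffer="rlhaomrbha" (len 10), cursors c1@4 c2@10, authorship 1.11..2.22

Answer: 4 10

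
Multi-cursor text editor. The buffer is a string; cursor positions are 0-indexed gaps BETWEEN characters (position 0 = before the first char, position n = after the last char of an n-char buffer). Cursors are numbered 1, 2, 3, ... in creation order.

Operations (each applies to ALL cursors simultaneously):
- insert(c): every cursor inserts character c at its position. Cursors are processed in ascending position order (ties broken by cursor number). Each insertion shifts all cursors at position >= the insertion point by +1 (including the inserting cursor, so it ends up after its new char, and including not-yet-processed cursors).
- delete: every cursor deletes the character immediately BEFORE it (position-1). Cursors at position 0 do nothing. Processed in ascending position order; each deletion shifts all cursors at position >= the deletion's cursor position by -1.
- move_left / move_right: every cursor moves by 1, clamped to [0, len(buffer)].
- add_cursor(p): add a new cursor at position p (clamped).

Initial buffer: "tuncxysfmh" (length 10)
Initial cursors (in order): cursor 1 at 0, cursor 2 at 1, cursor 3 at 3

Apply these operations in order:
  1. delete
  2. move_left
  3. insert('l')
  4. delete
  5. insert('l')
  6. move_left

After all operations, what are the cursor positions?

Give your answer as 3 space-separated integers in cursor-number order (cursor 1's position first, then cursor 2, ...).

After op 1 (delete): buffer="ucxysfmh" (len 8), cursors c1@0 c2@0 c3@1, authorship ........
After op 2 (move_left): buffer="ucxysfmh" (len 8), cursors c1@0 c2@0 c3@0, authorship ........
After op 3 (insert('l')): buffer="lllucxysfmh" (len 11), cursors c1@3 c2@3 c3@3, authorship 123........
After op 4 (delete): buffer="ucxysfmh" (len 8), cursors c1@0 c2@0 c3@0, authorship ........
After op 5 (insert('l')): buffer="lllucxysfmh" (len 11), cursors c1@3 c2@3 c3@3, authorship 123........
After op 6 (move_left): buffer="lllucxysfmh" (len 11), cursors c1@2 c2@2 c3@2, authorship 123........

Answer: 2 2 2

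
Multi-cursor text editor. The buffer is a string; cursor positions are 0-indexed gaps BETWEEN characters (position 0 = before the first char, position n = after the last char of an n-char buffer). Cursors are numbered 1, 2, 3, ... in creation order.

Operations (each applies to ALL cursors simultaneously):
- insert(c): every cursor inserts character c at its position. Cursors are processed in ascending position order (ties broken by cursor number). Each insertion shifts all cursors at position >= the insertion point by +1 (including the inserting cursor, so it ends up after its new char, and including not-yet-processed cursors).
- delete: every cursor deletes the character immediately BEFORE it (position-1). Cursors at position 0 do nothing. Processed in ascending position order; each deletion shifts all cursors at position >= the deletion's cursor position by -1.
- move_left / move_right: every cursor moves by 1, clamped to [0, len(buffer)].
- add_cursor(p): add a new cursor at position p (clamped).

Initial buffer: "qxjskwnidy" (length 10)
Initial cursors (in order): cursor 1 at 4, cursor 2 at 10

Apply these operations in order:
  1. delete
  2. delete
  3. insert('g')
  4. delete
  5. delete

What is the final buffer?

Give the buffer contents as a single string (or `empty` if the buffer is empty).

Answer: qkwn

Derivation:
After op 1 (delete): buffer="qxjkwnid" (len 8), cursors c1@3 c2@8, authorship ........
After op 2 (delete): buffer="qxkwni" (len 6), cursors c1@2 c2@6, authorship ......
After op 3 (insert('g')): buffer="qxgkwnig" (len 8), cursors c1@3 c2@8, authorship ..1....2
After op 4 (delete): buffer="qxkwni" (len 6), cursors c1@2 c2@6, authorship ......
After op 5 (delete): buffer="qkwn" (len 4), cursors c1@1 c2@4, authorship ....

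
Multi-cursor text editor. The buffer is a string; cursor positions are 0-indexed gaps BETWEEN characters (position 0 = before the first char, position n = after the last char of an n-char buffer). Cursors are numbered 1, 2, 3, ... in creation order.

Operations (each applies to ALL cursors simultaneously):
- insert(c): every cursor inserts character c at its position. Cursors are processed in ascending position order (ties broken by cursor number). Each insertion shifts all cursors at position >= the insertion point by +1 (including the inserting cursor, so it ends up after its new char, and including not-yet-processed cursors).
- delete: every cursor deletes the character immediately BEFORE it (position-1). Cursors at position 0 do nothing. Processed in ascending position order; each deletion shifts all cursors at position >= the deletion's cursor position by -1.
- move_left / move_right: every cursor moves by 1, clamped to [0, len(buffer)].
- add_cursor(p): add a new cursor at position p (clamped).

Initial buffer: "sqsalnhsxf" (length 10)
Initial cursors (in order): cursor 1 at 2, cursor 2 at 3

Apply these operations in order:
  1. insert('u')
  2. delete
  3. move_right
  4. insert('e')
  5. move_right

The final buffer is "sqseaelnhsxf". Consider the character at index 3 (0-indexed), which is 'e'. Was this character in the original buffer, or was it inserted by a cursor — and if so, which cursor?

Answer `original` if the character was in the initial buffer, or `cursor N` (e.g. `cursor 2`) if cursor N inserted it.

Answer: cursor 1

Derivation:
After op 1 (insert('u')): buffer="squsualnhsxf" (len 12), cursors c1@3 c2@5, authorship ..1.2.......
After op 2 (delete): buffer="sqsalnhsxf" (len 10), cursors c1@2 c2@3, authorship ..........
After op 3 (move_right): buffer="sqsalnhsxf" (len 10), cursors c1@3 c2@4, authorship ..........
After op 4 (insert('e')): buffer="sqseaelnhsxf" (len 12), cursors c1@4 c2@6, authorship ...1.2......
After op 5 (move_right): buffer="sqseaelnhsxf" (len 12), cursors c1@5 c2@7, authorship ...1.2......
Authorship (.=original, N=cursor N): . . . 1 . 2 . . . . . .
Index 3: author = 1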